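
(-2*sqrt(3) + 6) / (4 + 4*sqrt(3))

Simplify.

Multiply numerator and denominator by -4*sqrt(3) + 4.
Denominator becomes -32; numerator becomes -32*sqrt(3) + 48.

(-3 + 2*sqrt(3))/2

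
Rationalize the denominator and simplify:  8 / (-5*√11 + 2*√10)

Multiply numerator and denominator by 2*√10 + 5*√11.
Denominator becomes -235; numerator becomes 16*√10 + 40*√11.

(-40*√11 - 16*√10)/235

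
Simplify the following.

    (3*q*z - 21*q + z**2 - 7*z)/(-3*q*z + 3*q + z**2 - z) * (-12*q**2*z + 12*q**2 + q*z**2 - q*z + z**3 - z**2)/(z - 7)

Factor: 3*q*z - 21*q + z**2 - 7*z = (z - 7)*(3*q + z);  -3*q*z + 3*q + z**2 - z = (-3*q + z)*(z - 1);  -12*q**2*z + 12*q**2 + q*z**2 - q*z + z**3 - z**2 = (-3*q + z)*(z - 1)*(4*q + z)
Cancel the common factors (z - 7), (z - 1), (-3*q + z).

12*q**2 + 7*q*z + z**2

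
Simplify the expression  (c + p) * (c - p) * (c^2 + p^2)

c^4 - p^4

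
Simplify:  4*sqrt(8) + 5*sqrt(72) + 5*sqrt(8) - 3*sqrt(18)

4*sqrt(8) = 8*sqrt(2); 5*sqrt(72) = 30*sqrt(2); 5*sqrt(8) = 10*sqrt(2); 3*sqrt(18) = 9*sqrt(2)
Combine: (8 + 30 + 10 - 9)·sqrt(2) = 39*sqrt(2)

39*sqrt(2)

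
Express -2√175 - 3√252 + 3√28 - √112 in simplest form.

-26*√7

2√175 = 10*√7; 3√252 = 18*√7; 3√28 = 6*√7; √112 = 4*√7
Combine: (-10 - 18 + 6 - 4)·√7 = -26*√7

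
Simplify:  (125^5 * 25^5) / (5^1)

5^24

125^5 = 5^15; 25^5 = 5^10; 5^1 = 5^1
Combine exponents: 5^24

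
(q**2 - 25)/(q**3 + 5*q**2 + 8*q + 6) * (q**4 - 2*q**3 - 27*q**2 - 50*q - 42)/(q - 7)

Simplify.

q**2 - 25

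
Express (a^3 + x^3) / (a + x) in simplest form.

a^2 - a*x + x^2

Factor as (a+b)(a^2-ab+b^2) with a=x, b=a.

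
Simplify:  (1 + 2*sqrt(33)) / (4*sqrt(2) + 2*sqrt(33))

(-4*sqrt(66) - 2*sqrt(2) + sqrt(33) + 66)/50

Multiply numerator and denominator by -4*sqrt(2) + 2*sqrt(33).
Denominator becomes 100; numerator becomes -8*sqrt(66) - 4*sqrt(2) + 2*sqrt(33) + 132.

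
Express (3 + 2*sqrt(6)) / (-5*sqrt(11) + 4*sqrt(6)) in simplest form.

Multiply numerator and denominator by 4*sqrt(6) + 5*sqrt(11).
Denominator becomes -179; numerator becomes 12*sqrt(6) + 48 + 15*sqrt(11) + 10*sqrt(66).

(-10*sqrt(66) - 15*sqrt(11) - 48 - 12*sqrt(6))/179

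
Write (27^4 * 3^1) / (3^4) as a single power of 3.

27^4 = 3^12; 3^1 = 3^1; 3^4 = 3^4
Combine exponents: 3^9

3^9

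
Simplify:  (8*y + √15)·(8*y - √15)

64*y² - 15

Product of conjugates: (P+Q)(P-Q) = P^2 - Q^2.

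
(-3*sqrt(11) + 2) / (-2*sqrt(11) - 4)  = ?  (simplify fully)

Multiply numerator and denominator by -4 + 2*sqrt(11).
Denominator becomes -28; numerator becomes -74 + 16*sqrt(11).

(-8*sqrt(11) + 37)/14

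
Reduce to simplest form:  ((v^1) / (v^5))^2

v^(-8)

Inside the bracket: (v^-4)
Raise to the power 2: (v^-8)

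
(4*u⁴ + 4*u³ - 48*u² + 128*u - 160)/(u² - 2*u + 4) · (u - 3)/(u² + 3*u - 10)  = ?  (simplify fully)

Factor: 4*u⁴ + 4*u³ - 48*u² + 128*u - 160 = 4·(u² - 2*u + 4)·(u + 5)·(u - 2);  u² + 3*u - 10 = (u - 2)·(u + 5)
Cancel the common factors (u² - 2*u + 4), (u - 2), (u + 5).

4*u - 12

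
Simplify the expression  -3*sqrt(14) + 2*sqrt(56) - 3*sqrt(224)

-11*sqrt(14)

3*sqrt(14) = 3*sqrt(14); 2*sqrt(56) = 4*sqrt(14); 3*sqrt(224) = 12*sqrt(14)
Combine: (-3 + 4 - 12)·sqrt(14) = -11*sqrt(14)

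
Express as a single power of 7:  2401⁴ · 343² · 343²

7^28

2401⁴ = 7^16; 343² = 7^6; 343² = 7^6
Combine exponents: 7^28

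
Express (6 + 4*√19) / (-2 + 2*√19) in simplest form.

(5*√19 + 41)/18

Multiply numerator and denominator by -2*√19 - 2.
Denominator becomes -72; numerator becomes -164 - 20*√19.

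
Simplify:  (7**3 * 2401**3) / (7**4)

7**11

7**3 = 7**3; 2401**3 = 7**12; 7**4 = 7**4
Combine exponents: 7**11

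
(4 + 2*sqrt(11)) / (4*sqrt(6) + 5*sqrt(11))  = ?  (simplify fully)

Multiply numerator and denominator by -4*sqrt(6) + 5*sqrt(11).
Denominator becomes 179; numerator becomes -8*sqrt(66) - 16*sqrt(6) + 20*sqrt(11) + 110.

(-8*sqrt(66) - 16*sqrt(6) + 20*sqrt(11) + 110)/179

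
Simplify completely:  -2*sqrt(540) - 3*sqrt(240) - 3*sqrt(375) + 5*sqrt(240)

-19*sqrt(15)

2*sqrt(540) = 12*sqrt(15); 3*sqrt(240) = 12*sqrt(15); 3*sqrt(375) = 15*sqrt(15); 5*sqrt(240) = 20*sqrt(15)
Combine: (-12 - 12 - 15 + 20)·sqrt(15) = -19*sqrt(15)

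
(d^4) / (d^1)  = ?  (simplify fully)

Quotient: d^3

d^3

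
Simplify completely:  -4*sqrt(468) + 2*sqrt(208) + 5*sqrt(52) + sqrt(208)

-2*sqrt(13)

4*sqrt(468) = 24*sqrt(13); 2*sqrt(208) = 8*sqrt(13); 5*sqrt(52) = 10*sqrt(13); sqrt(208) = 4*sqrt(13)
Combine: (-24 + 8 + 10 + 4)·sqrt(13) = -2*sqrt(13)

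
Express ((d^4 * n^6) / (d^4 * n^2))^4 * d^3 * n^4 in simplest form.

Inside the bracket: n^4
Raise to the power 4: n^16
Multiply by d^3 * n^4: add exponents.

d^3*n^20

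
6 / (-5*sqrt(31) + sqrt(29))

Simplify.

Multiply numerator and denominator by sqrt(29) + 5*sqrt(31).
Denominator becomes -746; numerator becomes 6*sqrt(29) + 30*sqrt(31).

(-15*sqrt(31) - 3*sqrt(29))/373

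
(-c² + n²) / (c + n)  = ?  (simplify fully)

-c + n

Difference of squares: factor out (c + n).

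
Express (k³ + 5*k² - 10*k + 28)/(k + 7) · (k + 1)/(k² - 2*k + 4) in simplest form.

k + 1

Factor: k³ + 5*k² - 10*k + 28 = (k + 7)·(k² - 2*k + 4)
Cancel the common factors (k² - 2*k + 4), (k + 7).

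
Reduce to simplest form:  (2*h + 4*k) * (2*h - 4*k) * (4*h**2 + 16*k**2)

16*h**4 - 256*k**4

((2*h)+(4*k))((2*h)-(4*k)) = 4*h**2 - 16*k**2; continue pairing.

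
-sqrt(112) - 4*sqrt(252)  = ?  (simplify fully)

-28*sqrt(7)

sqrt(112) = 4*sqrt(7); 4*sqrt(252) = 24*sqrt(7)
Combine: (-4 - 24)·sqrt(7) = -28*sqrt(7)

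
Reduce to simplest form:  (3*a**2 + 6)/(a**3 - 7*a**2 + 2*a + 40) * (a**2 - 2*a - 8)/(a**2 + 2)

Factor: 3*a**2 + 6 = 3*(a**2 + 2);  a**3 - 7*a**2 + 2*a + 40 = (a - 4)*(a + 2)*(a - 5);  a**2 - 2*a - 8 = (a + 2)*(a - 4)
Cancel the common factors (a**2 + 2), (a - 4), (a + 2).

3/(a - 5)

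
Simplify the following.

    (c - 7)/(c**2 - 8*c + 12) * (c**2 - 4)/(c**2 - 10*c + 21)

Factor: c**2 - 8*c + 12 = (c - 6)*(c - 2);  c**2 - 4 = (c + 2)*(c - 2);  c**2 - 10*c + 21 = (c - 3)*(c - 7)
Cancel the common factors (c - 2), (c - 7).

(c + 2)/(c**2 - 9*c + 18)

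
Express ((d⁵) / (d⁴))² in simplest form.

d²

Inside the bracket: d¹
Raise to the power 2: d²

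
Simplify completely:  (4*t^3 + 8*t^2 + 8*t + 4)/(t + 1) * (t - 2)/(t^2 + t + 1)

Factor: 4*t^3 + 8*t^2 + 8*t + 4 = 4*(t^2 + t + 1)*(t + 1)
Cancel the common factors (t^2 + t + 1), (t + 1).

4*t - 8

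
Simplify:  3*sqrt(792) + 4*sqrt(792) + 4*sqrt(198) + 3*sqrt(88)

60*sqrt(22)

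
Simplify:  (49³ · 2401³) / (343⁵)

7^3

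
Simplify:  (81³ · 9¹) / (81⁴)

81³ = 3^12; 9¹ = 3^2; 81⁴ = 3^16
Combine exponents: 3^(-2)

3^(-2)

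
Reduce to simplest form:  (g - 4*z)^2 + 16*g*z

(g + 4*z)^2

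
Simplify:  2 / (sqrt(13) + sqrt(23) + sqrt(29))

Group as (sqrt(13) + sqrt(23)) + sqrt(29); multiply by (sqrt(13) + sqrt(23)) - sqrt(29), then rationalise the remaining surd.

(-4*sqrt(8671) + 14*sqrt(29) + 38*sqrt(23) + 78*sqrt(13))/1147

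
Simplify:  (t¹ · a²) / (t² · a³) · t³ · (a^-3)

Quotient: (t^-1) · (a^-1)
Multiply by t³ · (a^-3): add exponents.

t²/a⁴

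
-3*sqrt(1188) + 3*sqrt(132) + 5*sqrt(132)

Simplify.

-2*sqrt(33)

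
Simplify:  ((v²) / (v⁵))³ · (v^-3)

Inside the bracket: (v^-3)
Raise to the power 3: (v^-9)
Multiply by (v^-3): add exponents.

v^(-12)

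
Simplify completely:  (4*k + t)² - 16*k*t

(4*k - t)²

Expand the square and combine the 16*k*t term.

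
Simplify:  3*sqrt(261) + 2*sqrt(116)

13*sqrt(29)

3*sqrt(261) = 9*sqrt(29); 2*sqrt(116) = 4*sqrt(29)
Combine: (9 + 4)·sqrt(29) = 13*sqrt(29)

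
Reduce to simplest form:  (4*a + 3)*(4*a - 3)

(4*a)^2 - (3)^2 = 16*a^2 - 9.

16*a^2 - 9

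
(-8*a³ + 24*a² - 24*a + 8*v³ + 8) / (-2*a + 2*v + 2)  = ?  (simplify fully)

4*a² + 4*a*v - 8*a + 4*v² - 4*v + 4

(2*v)^3 - (2*a - 2)^3 = (-2*a + 2*v + 2)(4*a² + 4*a*v - 8*a + 4*v² - 4*v + 4).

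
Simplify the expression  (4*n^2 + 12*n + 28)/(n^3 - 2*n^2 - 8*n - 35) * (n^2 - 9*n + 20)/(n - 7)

(4*n - 16)/(n - 7)

Factor: 4*n^2 + 12*n + 28 = 4*(n^2 + 3*n + 7);  n^3 - 2*n^2 - 8*n - 35 = (n^2 + 3*n + 7)*(n - 5);  n^2 - 9*n + 20 = (n - 4)*(n - 5)
Cancel the common factors (n^2 + 3*n + 7), (n - 5).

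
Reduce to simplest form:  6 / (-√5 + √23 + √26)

(-22*√5 + √26 + 4*√23 + √2990)/38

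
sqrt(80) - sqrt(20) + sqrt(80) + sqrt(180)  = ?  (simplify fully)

12*sqrt(5)

sqrt(80) = 4*sqrt(5); sqrt(20) = 2*sqrt(5); sqrt(80) = 4*sqrt(5); sqrt(180) = 6*sqrt(5)
Combine: (4 - 2 + 4 + 6)·sqrt(5) = 12*sqrt(5)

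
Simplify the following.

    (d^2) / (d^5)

d^(-3)

Quotient: (d^-3)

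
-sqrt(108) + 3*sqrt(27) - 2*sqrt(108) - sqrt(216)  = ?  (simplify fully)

sqrt(108) = 6*sqrt(3); 3*sqrt(27) = 9*sqrt(3); 2*sqrt(108) = 12*sqrt(3); sqrt(216) = 6*sqrt(6)

-9*sqrt(3) - 6*sqrt(6)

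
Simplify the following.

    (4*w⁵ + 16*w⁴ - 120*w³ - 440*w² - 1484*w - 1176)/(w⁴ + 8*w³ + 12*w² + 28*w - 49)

Factor: 4*w⁵ + 16*w⁴ - 120*w³ - 440*w² - 1484*w - 1176 = 4·(w + 7)·(w² + 2*w + 7)·(w - 6)·(w + 1);  w⁴ + 8*w³ + 12*w² + 28*w - 49 = (w - 1)·(w² + 2*w + 7)·(w + 7)
Cancel the common factors (w² + 2*w + 7), (w + 7).

(4*w² - 20*w - 24)/(w - 1)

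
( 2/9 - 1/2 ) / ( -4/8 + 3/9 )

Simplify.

5/3

Numerator: 2/9 - 1/2 = -5/18
Denominator: -4/8 + 3/9 = -1/6
Divide: (-5/18) · (-6) = 5/3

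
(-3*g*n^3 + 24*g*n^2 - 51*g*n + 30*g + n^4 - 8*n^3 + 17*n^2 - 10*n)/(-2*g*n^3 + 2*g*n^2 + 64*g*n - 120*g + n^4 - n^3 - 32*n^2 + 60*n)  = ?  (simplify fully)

Factor: -3*g*n^3 + 24*g*n^2 - 51*g*n + 30*g + n^4 - 8*n^3 + 17*n^2 - 10*n = (-3*g + n)*(n - 2)*(n - 5)*(n - 1);  -2*g*n^3 + 2*g*n^2 + 64*g*n - 120*g + n^4 - n^3 - 32*n^2 + 60*n = (n + 6)*(n - 2)*(n - 5)*(-2*g + n)
Cancel the common factors (n - 2), (n - 5).

(3*g*n - 3*g - n^2 + n)/(2*g*n + 12*g - n^2 - 6*n)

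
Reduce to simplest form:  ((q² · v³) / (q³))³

Inside the bracket: (q^-1) · v³
Raise to the power 3: (q^-3) · v⁹

v⁹/q³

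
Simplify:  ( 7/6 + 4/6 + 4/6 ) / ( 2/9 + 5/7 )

Numerator: 7/6 + 4/6 + 4/6 = 5/2
Denominator: 2/9 + 5/7 = 59/63
Divide: (5/2) · (63/59) = 315/118

315/118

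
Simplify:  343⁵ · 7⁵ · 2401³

343⁵ = 7^15; 7⁵ = 7^5; 2401³ = 7^12
Combine exponents: 7^32

7^32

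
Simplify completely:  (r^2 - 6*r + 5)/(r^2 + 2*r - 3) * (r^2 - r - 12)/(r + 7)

Factor: r^2 - 6*r + 5 = (r - 5)*(r - 1);  r^2 + 2*r - 3 = (r - 1)*(r + 3);  r^2 - r - 12 = (r - 4)*(r + 3)
Cancel the common factors (r - 1), (r + 3).

(r^2 - 9*r + 20)/(r + 7)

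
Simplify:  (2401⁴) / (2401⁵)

7^(-4)

2401⁴ = 7^16; 2401⁵ = 7^20
Combine exponents: 7^(-4)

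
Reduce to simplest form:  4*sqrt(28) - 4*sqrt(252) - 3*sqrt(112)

4*sqrt(28) = 8*sqrt(7); 4*sqrt(252) = 24*sqrt(7); 3*sqrt(112) = 12*sqrt(7)
Combine: (8 - 24 - 12)·sqrt(7) = -28*sqrt(7)

-28*sqrt(7)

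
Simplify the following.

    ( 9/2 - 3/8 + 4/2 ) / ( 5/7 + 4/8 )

343/68

Numerator: 9/2 - 3/8 + 4/2 = 49/8
Denominator: 5/7 + 4/8 = 17/14
Divide: (49/8) · (14/17) = 343/68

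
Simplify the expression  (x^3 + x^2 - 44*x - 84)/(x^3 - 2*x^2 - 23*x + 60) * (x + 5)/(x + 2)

(x^2 - x - 42)/(x^2 - 7*x + 12)

Factor: x^3 + x^2 - 44*x - 84 = (x - 7)*(x + 6)*(x + 2);  x^3 - 2*x^2 - 23*x + 60 = (x - 3)*(x + 5)*(x - 4)
Cancel the common factors (x + 5), (x + 2).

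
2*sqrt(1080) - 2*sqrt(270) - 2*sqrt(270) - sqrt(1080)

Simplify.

2*sqrt(1080) = 12*sqrt(30); 2*sqrt(270) = 6*sqrt(30); 2*sqrt(270) = 6*sqrt(30); sqrt(1080) = 6*sqrt(30)
Combine: (12 - 6 - 6 - 6)·sqrt(30) = -6*sqrt(30)

-6*sqrt(30)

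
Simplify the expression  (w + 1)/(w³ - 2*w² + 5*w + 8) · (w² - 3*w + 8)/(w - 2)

Factor: w³ - 2*w² + 5*w + 8 = (w² - 3*w + 8)·(w + 1)
Cancel the common factors (w² - 3*w + 8), (w + 1).

1/(w - 2)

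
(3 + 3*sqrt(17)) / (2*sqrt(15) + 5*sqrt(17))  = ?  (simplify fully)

(-6*sqrt(255) - 6*sqrt(15) + 15*sqrt(17) + 255)/365

Multiply numerator and denominator by -2*sqrt(15) + 5*sqrt(17).
Denominator becomes 365; numerator becomes -6*sqrt(255) - 6*sqrt(15) + 15*sqrt(17) + 255.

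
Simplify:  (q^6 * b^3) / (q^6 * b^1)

Quotient: b^2

b^2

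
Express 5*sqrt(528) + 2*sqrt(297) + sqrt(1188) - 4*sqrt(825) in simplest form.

5*sqrt(528) = 20*sqrt(33); 2*sqrt(297) = 6*sqrt(33); sqrt(1188) = 6*sqrt(33); 4*sqrt(825) = 20*sqrt(33)
Combine: (20 + 6 + 6 - 20)·sqrt(33) = 12*sqrt(33)

12*sqrt(33)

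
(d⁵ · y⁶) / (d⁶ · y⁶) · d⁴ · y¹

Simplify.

Quotient: (d^-1)
Multiply by d⁴ · y¹: add exponents.

d³*y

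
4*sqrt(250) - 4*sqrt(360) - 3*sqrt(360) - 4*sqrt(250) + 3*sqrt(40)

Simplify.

4*sqrt(250) = 20*sqrt(10); 4*sqrt(360) = 24*sqrt(10); 3*sqrt(360) = 18*sqrt(10); 4*sqrt(250) = 20*sqrt(10); 3*sqrt(40) = 6*sqrt(10)
Combine: (20 - 24 - 18 - 20 + 6)·sqrt(10) = -36*sqrt(10)

-36*sqrt(10)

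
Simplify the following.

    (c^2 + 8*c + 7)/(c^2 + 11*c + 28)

Factor: c^2 + 8*c + 7 = (c + 1)*(c + 7);  c^2 + 11*c + 28 = (c + 7)*(c + 4)
Cancel the common factor (c + 7).

(c + 1)/(c + 4)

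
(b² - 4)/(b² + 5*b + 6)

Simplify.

(b - 2)/(b + 3)

Factor: b² - 4 = (b - 2)·(b + 2);  b² + 5*b + 6 = (b + 3)·(b + 2)
Cancel the common factor (b + 2).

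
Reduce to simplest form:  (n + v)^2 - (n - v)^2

4*n*v

Binomially expand both and collect terms in n, v.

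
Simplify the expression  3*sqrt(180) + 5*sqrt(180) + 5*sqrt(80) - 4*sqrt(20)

3*sqrt(180) = 18*sqrt(5); 5*sqrt(180) = 30*sqrt(5); 5*sqrt(80) = 20*sqrt(5); 4*sqrt(20) = 8*sqrt(5)
Combine: (18 + 30 + 20 - 8)·sqrt(5) = 60*sqrt(5)

60*sqrt(5)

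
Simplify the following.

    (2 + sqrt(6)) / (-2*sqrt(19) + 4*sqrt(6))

Multiply numerator and denominator by 2*sqrt(19) + 4*sqrt(6).
Denominator becomes 20; numerator becomes 4*sqrt(19) + 8*sqrt(6) + 2*sqrt(114) + 24.

(2*sqrt(19) + 4*sqrt(6) + sqrt(114) + 12)/10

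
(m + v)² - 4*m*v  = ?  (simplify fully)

(m - v)²

Expand the square and combine the 4*m*v term.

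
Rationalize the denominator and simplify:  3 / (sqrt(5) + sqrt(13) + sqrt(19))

(-6*sqrt(1235) - 3*sqrt(19) + 33*sqrt(13) + 81*sqrt(5))/259

Group as (sqrt(5) + sqrt(19)) + sqrt(13); multiply by (sqrt(5) + sqrt(19)) - sqrt(13), then rationalise the remaining surd.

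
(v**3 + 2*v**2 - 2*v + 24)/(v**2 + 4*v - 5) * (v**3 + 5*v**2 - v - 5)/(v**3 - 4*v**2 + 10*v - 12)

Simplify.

Factor: v**3 + 2*v**2 - 2*v + 24 = (v**2 - 2*v + 6)*(v + 4);  v**2 + 4*v - 5 = (v - 1)*(v + 5);  v**3 + 5*v**2 - v - 5 = (v - 1)*(v + 1)*(v + 5);  v**3 - 4*v**2 + 10*v - 12 = (v**2 - 2*v + 6)*(v - 2)
Cancel the common factors (v**2 - 2*v + 6), (v - 1), (v + 5).

(v**2 + 5*v + 4)/(v - 2)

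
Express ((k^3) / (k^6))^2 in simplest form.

k^(-6)

Inside the bracket: (k^-3)
Raise to the power 2: (k^-6)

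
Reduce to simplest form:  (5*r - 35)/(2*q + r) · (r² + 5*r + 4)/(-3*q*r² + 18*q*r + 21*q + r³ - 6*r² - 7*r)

Factor: 5*r - 35 = 5·(r - 7);  r² + 5*r + 4 = (r + 1)·(r + 4);  -3*q*r² + 18*q*r + 21*q + r³ - 6*r² - 7*r = (r - 7)·(-3*q + r)·(r + 1)
Cancel the common factors (r - 7), (r + 1).

(-5*r - 20)/(6*q² + q*r - r²)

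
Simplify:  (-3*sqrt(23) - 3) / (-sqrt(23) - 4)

Multiply numerator and denominator by -4 + sqrt(23).
Denominator becomes -7; numerator becomes -57 + 9*sqrt(23).

(-9*sqrt(23) + 57)/7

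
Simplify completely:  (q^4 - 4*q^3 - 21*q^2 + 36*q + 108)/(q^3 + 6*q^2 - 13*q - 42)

(q^2 - 3*q - 18)/(q + 7)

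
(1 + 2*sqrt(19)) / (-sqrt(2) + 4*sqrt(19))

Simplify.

Multiply numerator and denominator by sqrt(2) + 4*sqrt(19).
Denominator becomes 302; numerator becomes sqrt(2) + 2*sqrt(38) + 4*sqrt(19) + 152.

(sqrt(2) + 2*sqrt(38) + 4*sqrt(19) + 152)/302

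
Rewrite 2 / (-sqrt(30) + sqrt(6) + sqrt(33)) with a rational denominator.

(-6*sqrt(30) + 2*sqrt(33) + 38*sqrt(6) + 8*sqrt(165))/237

Group as (sqrt(6) + sqrt(33)) - sqrt(30); multiply by (sqrt(6) + sqrt(33)) + sqrt(30), then rationalise the remaining surd.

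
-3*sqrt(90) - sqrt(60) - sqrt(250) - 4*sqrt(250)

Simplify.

3*sqrt(90) = 9*sqrt(10); sqrt(60) = 2*sqrt(15); sqrt(250) = 5*sqrt(10); 4*sqrt(250) = 20*sqrt(10)

-34*sqrt(10) - 2*sqrt(15)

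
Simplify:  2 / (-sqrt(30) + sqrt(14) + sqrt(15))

(2*sqrt(30) + 58*sqrt(15) + 62*sqrt(14) + 120*sqrt(7))/839

Group as (sqrt(14) + sqrt(15)) - sqrt(30); multiply by (sqrt(14) + sqrt(15)) + sqrt(30), then rationalise the remaining surd.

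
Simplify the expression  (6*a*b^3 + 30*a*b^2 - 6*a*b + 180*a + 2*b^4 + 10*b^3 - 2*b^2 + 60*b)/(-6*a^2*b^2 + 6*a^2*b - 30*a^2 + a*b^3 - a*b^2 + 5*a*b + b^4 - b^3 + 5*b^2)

(-2*b - 12)/(2*a - b)

Factor: 6*a*b^3 + 30*a*b^2 - 6*a*b + 180*a + 2*b^4 + 10*b^3 - 2*b^2 + 60*b = 2*(b + 6)*(b^2 - b + 5)*(3*a + b);  -6*a^2*b^2 + 6*a^2*b - 30*a^2 + a*b^3 - a*b^2 + 5*a*b + b^4 - b^3 + 5*b^2 = (b^2 - b + 5)*(-2*a + b)*(3*a + b)
Cancel the common factors (b^2 - b + 5), (3*a + b).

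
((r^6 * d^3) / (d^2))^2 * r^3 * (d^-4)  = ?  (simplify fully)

r^15/d^2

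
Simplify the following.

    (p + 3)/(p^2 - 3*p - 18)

Factor: p^2 - 3*p - 18 = (p - 6)*(p + 3)
Cancel the common factor (p + 3).

1/(p - 6)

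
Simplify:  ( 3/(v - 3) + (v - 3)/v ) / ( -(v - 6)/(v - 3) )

Numerator: 3/(v - 3) + (v - 3)/v = (v^2 - 3*v + 9)/(v^2 - 3*v)
Denominator: -(v - 6)/(v - 3) = (-v + 6)/(v - 3)
Divide: ((v^2 - 3*v + 9)/(v^2 - 3*v)) · ((v - 3)/(-v + 6)) = (-v^2 + 3*v - 9)/(v^2 - 6*v)

(-v^2 + 3*v - 9)/(v^2 - 6*v)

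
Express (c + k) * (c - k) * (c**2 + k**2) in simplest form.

c**4 - k**4

(c+k)(c-k) = c**2 - k**2; continue pairing.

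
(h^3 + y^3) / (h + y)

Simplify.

h^3 + y^3 = (h + y)(h^2 - h*y + y^2).

h^2 - h*y + y^2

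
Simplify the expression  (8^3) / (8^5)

8^3 = 2^9; 8^5 = 2^15
Combine exponents: 2^(-6)

2^(-6)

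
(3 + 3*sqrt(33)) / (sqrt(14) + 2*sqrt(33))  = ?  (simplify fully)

(-3*sqrt(462) - 3*sqrt(14) + 6*sqrt(33) + 198)/118

Multiply numerator and denominator by -sqrt(14) + 2*sqrt(33).
Denominator becomes 118; numerator becomes -3*sqrt(462) - 3*sqrt(14) + 6*sqrt(33) + 198.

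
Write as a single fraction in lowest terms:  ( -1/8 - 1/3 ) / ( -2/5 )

Numerator: -1/8 - 1/3 = -11/24
Denominator: -2/5 = -2/5
Divide: (-11/24) · (-5/2) = 55/48

55/48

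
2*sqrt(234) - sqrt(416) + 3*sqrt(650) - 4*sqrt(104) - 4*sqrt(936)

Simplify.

-15*sqrt(26)

2*sqrt(234) = 6*sqrt(26); sqrt(416) = 4*sqrt(26); 3*sqrt(650) = 15*sqrt(26); 4*sqrt(104) = 8*sqrt(26); 4*sqrt(936) = 24*sqrt(26)
Combine: (6 - 4 + 15 - 8 - 24)·sqrt(26) = -15*sqrt(26)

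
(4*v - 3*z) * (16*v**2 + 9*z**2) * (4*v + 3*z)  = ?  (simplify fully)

256*v**4 - 81*z**4

Telescope via difference of squares: ((4*v)+(3*z))((4*v)-(3*z)) = 16*v**2 - 9*z**2, then repeat with the next factor.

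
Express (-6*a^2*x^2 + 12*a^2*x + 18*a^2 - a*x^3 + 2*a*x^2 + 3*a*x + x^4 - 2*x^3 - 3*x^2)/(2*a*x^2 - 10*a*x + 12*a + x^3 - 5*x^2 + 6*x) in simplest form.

(-3*a*x - 3*a + x^2 + x)/(x - 2)

Factor: -6*a^2*x^2 + 12*a^2*x + 18*a^2 - a*x^3 + 2*a*x^2 + 3*a*x + x^4 - 2*x^3 - 3*x^2 = (x + 1)*(2*a + x)*(-3*a + x)*(x - 3);  2*a*x^2 - 10*a*x + 12*a + x^3 - 5*x^2 + 6*x = (x - 3)*(x - 2)*(2*a + x)
Cancel the common factors (x - 3), (2*a + x).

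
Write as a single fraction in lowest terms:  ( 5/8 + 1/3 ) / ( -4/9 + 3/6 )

Numerator: 5/8 + 1/3 = 23/24
Denominator: -4/9 + 3/6 = 1/18
Divide: (23/24) · (18) = 69/4

69/4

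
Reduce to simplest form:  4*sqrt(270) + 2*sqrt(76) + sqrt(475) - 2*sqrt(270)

6*sqrt(30) + 9*sqrt(19)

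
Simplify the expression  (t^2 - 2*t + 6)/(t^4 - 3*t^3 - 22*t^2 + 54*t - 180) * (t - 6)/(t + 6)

1/(t^2 + 11*t + 30)

Factor: t^4 - 3*t^3 - 22*t^2 + 54*t - 180 = (t^2 - 2*t + 6)*(t - 6)*(t + 5)
Cancel the common factors (t^2 - 2*t + 6), (t - 6).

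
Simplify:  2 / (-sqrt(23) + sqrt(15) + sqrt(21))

Group as (sqrt(15) + sqrt(21)) - sqrt(23); multiply by (sqrt(15) + sqrt(21)) + sqrt(23), then rationalise the remaining surd.

(-26*sqrt(23) + 34*sqrt(21) + 58*sqrt(15) + 12*sqrt(805))/1091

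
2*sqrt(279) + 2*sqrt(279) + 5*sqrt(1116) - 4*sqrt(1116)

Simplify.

18*sqrt(31)

2*sqrt(279) = 6*sqrt(31); 2*sqrt(279) = 6*sqrt(31); 5*sqrt(1116) = 30*sqrt(31); 4*sqrt(1116) = 24*sqrt(31)
Combine: (6 + 6 + 30 - 24)·sqrt(31) = 18*sqrt(31)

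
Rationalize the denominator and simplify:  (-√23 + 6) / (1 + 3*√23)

(-75 + 19*√23)/206

Multiply numerator and denominator by -3*√23 + 1.
Denominator becomes -206; numerator becomes -19*√23 + 75.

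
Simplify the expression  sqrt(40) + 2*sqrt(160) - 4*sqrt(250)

sqrt(40) = 2*sqrt(10); 2*sqrt(160) = 8*sqrt(10); 4*sqrt(250) = 20*sqrt(10)
Combine: (2 + 8 - 20)·sqrt(10) = -10*sqrt(10)

-10*sqrt(10)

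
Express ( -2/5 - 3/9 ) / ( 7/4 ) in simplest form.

-44/105

Numerator: -2/5 - 3/9 = -11/15
Denominator: 7/4 = 7/4
Divide: (-11/15) · (4/7) = -44/105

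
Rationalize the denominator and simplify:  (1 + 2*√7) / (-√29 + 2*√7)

-2*√203 - 28 - √29 - 2*√7

Multiply numerator and denominator by 2*√7 + √29.
Denominator becomes -1; numerator becomes 2*√7 + √29 + 28 + 2*√203.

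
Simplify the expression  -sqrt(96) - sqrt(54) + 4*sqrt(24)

sqrt(96) = 4*sqrt(6); sqrt(54) = 3*sqrt(6); 4*sqrt(24) = 8*sqrt(6)
Combine: (-4 - 3 + 8)·sqrt(6) = sqrt(6)

sqrt(6)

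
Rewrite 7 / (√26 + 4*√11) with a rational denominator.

(-7*√26 + 28*√11)/150

Multiply numerator and denominator by -√26 + 4*√11.
Denominator becomes 150; numerator becomes -7*√26 + 28*√11.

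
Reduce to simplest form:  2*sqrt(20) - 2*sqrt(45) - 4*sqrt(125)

-22*sqrt(5)

2*sqrt(20) = 4*sqrt(5); 2*sqrt(45) = 6*sqrt(5); 4*sqrt(125) = 20*sqrt(5)
Combine: (4 - 6 - 20)·sqrt(5) = -22*sqrt(5)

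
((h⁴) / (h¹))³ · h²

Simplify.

h^11

Inside the bracket: h³
Raise to the power 3: h⁹
Multiply by h²: add exponents.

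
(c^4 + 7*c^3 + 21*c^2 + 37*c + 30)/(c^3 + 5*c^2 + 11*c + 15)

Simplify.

c + 2

Factor: c^4 + 7*c^3 + 21*c^2 + 37*c + 30 = (c + 3)*(c + 2)*(c^2 + 2*c + 5);  c^3 + 5*c^2 + 11*c + 15 = (c^2 + 2*c + 5)*(c + 3)
Cancel the common factors (c^2 + 2*c + 5), (c + 3).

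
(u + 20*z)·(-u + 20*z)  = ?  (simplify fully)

-u² + 400*z²

Difference of squares with P = 20*z, Q = u.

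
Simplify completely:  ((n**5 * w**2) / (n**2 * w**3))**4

n**12/w**4

Inside the bracket: n**3 * (w**-1)
Raise to the power 4: n**12 * (w**-4)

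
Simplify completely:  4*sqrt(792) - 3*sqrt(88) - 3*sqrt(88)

12*sqrt(22)

4*sqrt(792) = 24*sqrt(22); 3*sqrt(88) = 6*sqrt(22); 3*sqrt(88) = 6*sqrt(22)
Combine: (24 - 6 - 6)·sqrt(22) = 12*sqrt(22)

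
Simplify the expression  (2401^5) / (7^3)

7^17

2401^5 = 7^20; 7^3 = 7^3
Combine exponents: 7^17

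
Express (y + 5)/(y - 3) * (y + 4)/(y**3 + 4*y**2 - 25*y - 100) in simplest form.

Factor: y**3 + 4*y**2 - 25*y - 100 = (y + 4)*(y + 5)*(y - 5)
Cancel the common factors (y + 4), (y + 5).

1/(y**2 - 8*y + 15)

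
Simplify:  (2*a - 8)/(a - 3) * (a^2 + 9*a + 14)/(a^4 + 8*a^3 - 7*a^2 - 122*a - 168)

Factor: 2*a - 8 = 2*(a - 4);  a^2 + 9*a + 14 = (a + 2)*(a + 7);  a^4 + 8*a^3 - 7*a^2 - 122*a - 168 = (a + 3)*(a + 7)*(a - 4)*(a + 2)
Cancel the common factors (a - 4), (a + 7), (a + 2).

2/(a^2 - 9)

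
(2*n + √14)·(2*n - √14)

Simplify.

4*n² - 14

(2*n)^2 - (√14)^2 = 4*n² - 14.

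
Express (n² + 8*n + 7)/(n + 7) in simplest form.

n + 1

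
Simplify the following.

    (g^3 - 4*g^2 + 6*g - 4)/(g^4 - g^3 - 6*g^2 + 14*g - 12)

1/(g + 3)

Factor: g^3 - 4*g^2 + 6*g - 4 = (g^2 - 2*g + 2)*(g - 2);  g^4 - g^3 - 6*g^2 + 14*g - 12 = (g + 3)*(g - 2)*(g^2 - 2*g + 2)
Cancel the common factors (g^2 - 2*g + 2), (g - 2).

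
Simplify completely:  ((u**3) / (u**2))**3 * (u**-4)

Inside the bracket: u**1
Raise to the power 3: u**3
Multiply by (u**-4): add exponents.

1/u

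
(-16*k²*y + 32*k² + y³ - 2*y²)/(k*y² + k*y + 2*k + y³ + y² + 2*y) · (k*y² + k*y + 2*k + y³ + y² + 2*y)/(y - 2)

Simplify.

-16*k² + y²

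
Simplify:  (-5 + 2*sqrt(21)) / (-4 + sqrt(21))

Multiply numerator and denominator by -sqrt(21) - 4.
Denominator becomes -5; numerator becomes -22 - 3*sqrt(21).

(3*sqrt(21) + 22)/5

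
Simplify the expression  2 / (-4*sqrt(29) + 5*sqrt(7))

Multiply numerator and denominator by 5*sqrt(7) + 4*sqrt(29).
Denominator becomes -289; numerator becomes 10*sqrt(7) + 8*sqrt(29).

(-8*sqrt(29) - 10*sqrt(7))/289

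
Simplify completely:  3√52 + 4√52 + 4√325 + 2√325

44*√13

3√52 = 6*√13; 4√52 = 8*√13; 4√325 = 20*√13; 2√325 = 10*√13
Combine: (6 + 8 + 20 + 10)·√13 = 44*√13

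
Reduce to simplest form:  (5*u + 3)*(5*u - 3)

Product of conjugates: (P+Q)(P-Q) = P^2 - Q^2.

25*u^2 - 9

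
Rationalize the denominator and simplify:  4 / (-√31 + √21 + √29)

(-76*√31 + 92*√29 + 156*√21 + 8*√18879)/2075

Group as (√21 + √29) - √31; multiply by (√21 + √29) + √31, then rationalise the remaining surd.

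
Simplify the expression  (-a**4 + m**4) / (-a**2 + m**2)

a**2 + m**2

Factor m**4 - a**4 and cancel (-a**2 + m**2).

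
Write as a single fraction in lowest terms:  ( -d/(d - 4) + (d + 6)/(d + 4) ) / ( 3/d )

(-2*d² - 24*d)/(3*d² - 48)

Numerator: -d/(d - 4) + (d + 6)/(d + 4) = (-2*d - 24)/(d² - 16)
Denominator: 3/d = 3/d
Divide: ((-2*d - 24)/(d² - 16)) · (d/3) = (-2*d² - 24*d)/(3*d² - 48)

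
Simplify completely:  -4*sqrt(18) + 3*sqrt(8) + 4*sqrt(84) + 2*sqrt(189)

-6*sqrt(2) + 14*sqrt(21)

4*sqrt(18) = 12*sqrt(2); 3*sqrt(8) = 6*sqrt(2); 4*sqrt(84) = 8*sqrt(21); 2*sqrt(189) = 6*sqrt(21)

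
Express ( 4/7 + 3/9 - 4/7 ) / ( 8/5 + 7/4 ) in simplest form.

20/201

Numerator: 4/7 + 3/9 - 4/7 = 1/3
Denominator: 8/5 + 7/4 = 67/20
Divide: (1/3) · (20/67) = 20/201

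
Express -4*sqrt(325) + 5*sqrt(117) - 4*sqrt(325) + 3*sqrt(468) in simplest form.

-7*sqrt(13)

4*sqrt(325) = 20*sqrt(13); 5*sqrt(117) = 15*sqrt(13); 4*sqrt(325) = 20*sqrt(13); 3*sqrt(468) = 18*sqrt(13)
Combine: (-20 + 15 - 20 + 18)·sqrt(13) = -7*sqrt(13)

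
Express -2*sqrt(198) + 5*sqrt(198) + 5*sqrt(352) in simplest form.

29*sqrt(22)

2*sqrt(198) = 6*sqrt(22); 5*sqrt(198) = 15*sqrt(22); 5*sqrt(352) = 20*sqrt(22)
Combine: (-6 + 15 + 20)·sqrt(22) = 29*sqrt(22)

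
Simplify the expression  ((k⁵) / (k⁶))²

Inside the bracket: (k^-1)
Raise to the power 2: (k^-2)

k^(-2)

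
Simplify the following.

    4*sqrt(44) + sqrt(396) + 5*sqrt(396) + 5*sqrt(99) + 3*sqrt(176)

71*sqrt(11)

4*sqrt(44) = 8*sqrt(11); sqrt(396) = 6*sqrt(11); 5*sqrt(396) = 30*sqrt(11); 5*sqrt(99) = 15*sqrt(11); 3*sqrt(176) = 12*sqrt(11)
Combine: (8 + 6 + 30 + 15 + 12)·sqrt(11) = 71*sqrt(11)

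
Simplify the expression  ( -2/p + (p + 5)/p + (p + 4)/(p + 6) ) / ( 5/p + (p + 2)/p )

Numerator: -2/p + (p + 5)/p + (p + 4)/(p + 6) = (2*p² + 13*p + 18)/(p² + 6*p)
Denominator: 5/p + (p + 2)/p = (p + 7)/p
Divide: ((2*p² + 13*p + 18)/(p² + 6*p)) · (p/(p + 7)) = (2*p² + 13*p + 18)/(p² + 13*p + 42)

(2*p² + 13*p + 18)/(p² + 13*p + 42)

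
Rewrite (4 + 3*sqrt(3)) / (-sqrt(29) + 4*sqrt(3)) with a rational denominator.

(4*sqrt(29) + 16*sqrt(3) + 3*sqrt(87) + 36)/19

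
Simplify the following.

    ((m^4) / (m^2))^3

Inside the bracket: m^2
Raise to the power 3: m^6

m^6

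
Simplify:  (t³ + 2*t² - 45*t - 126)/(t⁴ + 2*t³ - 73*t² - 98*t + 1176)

(t + 3)/(t² + 3*t - 28)

Factor: t³ + 2*t² - 45*t - 126 = (t - 7)·(t + 6)·(t + 3);  t⁴ + 2*t³ - 73*t² - 98*t + 1176 = (t - 4)·(t + 7)·(t + 6)·(t - 7)
Cancel the common factors (t + 6), (t - 7).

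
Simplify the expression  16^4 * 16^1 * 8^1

16^4 = 2^16; 16^1 = 2^4; 8^1 = 2^3
Combine exponents: 2^23

2^23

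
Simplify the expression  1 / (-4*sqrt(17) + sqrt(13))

Multiply numerator and denominator by sqrt(13) + 4*sqrt(17).
Denominator becomes -259; numerator becomes sqrt(13) + 4*sqrt(17).

(-4*sqrt(17) - sqrt(13))/259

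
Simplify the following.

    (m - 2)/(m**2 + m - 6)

Factor: m**2 + m - 6 = (m + 3)*(m - 2)
Cancel the common factor (m - 2).

1/(m + 3)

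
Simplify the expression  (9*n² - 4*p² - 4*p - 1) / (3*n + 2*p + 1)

Difference of squares: factor out (3*n + 2*p + 1).

3*n - 2*p - 1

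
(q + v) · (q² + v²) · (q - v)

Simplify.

q⁴ - v⁴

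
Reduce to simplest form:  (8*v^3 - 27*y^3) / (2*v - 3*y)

(2*v)^3 - (3*y)^3 = (2*v - 3*y)(4*v^2 + 6*v*y + 9*y^2).

4*v^2 + 6*v*y + 9*y^2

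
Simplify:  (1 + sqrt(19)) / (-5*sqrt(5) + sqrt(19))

Multiply numerator and denominator by sqrt(19) + 5*sqrt(5).
Denominator becomes -106; numerator becomes sqrt(19) + 5*sqrt(5) + 19 + 5*sqrt(95).

(-5*sqrt(95) - 19 - 5*sqrt(5) - sqrt(19))/106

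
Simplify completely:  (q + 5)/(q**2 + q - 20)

1/(q - 4)

Factor: q**2 + q - 20 = (q + 5)*(q - 4)
Cancel the common factor (q + 5).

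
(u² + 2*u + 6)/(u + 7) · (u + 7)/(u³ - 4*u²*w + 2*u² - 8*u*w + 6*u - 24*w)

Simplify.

Factor: u³ - 4*u²*w + 2*u² - 8*u*w + 6*u - 24*w = (u² + 2*u + 6)·(u - 4*w)
Cancel the common factors (u² + 2*u + 6), (u + 7).

1/(u - 4*w)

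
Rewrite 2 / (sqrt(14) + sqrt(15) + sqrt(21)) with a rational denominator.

Group as (sqrt(14) + sqrt(15)) + sqrt(21); multiply by (sqrt(14) + sqrt(15)) - sqrt(21), then rationalise the remaining surd.

(-21*sqrt(10) + 4*sqrt(21) + 10*sqrt(15) + 11*sqrt(14))/194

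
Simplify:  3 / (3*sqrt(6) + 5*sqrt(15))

Multiply numerator and denominator by -3*sqrt(6) + 5*sqrt(15).
Denominator becomes 321; numerator becomes -9*sqrt(6) + 15*sqrt(15).

(-3*sqrt(6) + 5*sqrt(15))/107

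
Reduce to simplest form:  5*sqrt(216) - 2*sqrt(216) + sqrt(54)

21*sqrt(6)

5*sqrt(216) = 30*sqrt(6); 2*sqrt(216) = 12*sqrt(6); sqrt(54) = 3*sqrt(6)
Combine: (30 - 12 + 3)·sqrt(6) = 21*sqrt(6)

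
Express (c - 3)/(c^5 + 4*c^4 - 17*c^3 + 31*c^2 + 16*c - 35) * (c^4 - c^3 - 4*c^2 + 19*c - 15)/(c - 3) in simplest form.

(c + 3)/(c^2 + 8*c + 7)

Factor: c^5 + 4*c^4 - 17*c^3 + 31*c^2 + 16*c - 35 = (c - 1)*(c^2 - 3*c + 5)*(c + 1)*(c + 7);  c^4 - c^3 - 4*c^2 + 19*c - 15 = (c^2 - 3*c + 5)*(c - 1)*(c + 3)
Cancel the common factors (c^2 - 3*c + 5), (c - 3), (c - 1).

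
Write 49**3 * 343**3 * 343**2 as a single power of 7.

7**21

49**3 = 7**6; 343**3 = 7**9; 343**2 = 7**6
Combine exponents: 7**21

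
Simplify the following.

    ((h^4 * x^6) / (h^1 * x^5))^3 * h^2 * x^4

Inside the bracket: h^3 * x^1
Raise to the power 3: h^9 * x^3
Multiply by h^2 * x^4: add exponents.

h^11*x^7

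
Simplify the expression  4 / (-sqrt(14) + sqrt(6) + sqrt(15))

Group as (sqrt(6) + sqrt(15)) - sqrt(14); multiply by (sqrt(6) + sqrt(15)) + sqrt(14), then rationalise the remaining surd.

(-28*sqrt(14) + 20*sqrt(15) + 92*sqrt(6) + 48*sqrt(35))/311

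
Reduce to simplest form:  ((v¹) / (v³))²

v^(-4)

Inside the bracket: (v^-2)
Raise to the power 2: (v^-4)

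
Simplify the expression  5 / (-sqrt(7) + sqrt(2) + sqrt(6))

(-5*sqrt(7) + 15*sqrt(6) + 55*sqrt(2) + 20*sqrt(21))/47

Group as (sqrt(2) + sqrt(6)) - sqrt(7); multiply by (sqrt(2) + sqrt(6)) + sqrt(7), then rationalise the remaining surd.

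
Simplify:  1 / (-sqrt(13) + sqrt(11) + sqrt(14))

(-6*sqrt(13) + 5*sqrt(14) + 8*sqrt(11) + sqrt(2002))/236

Group as (sqrt(11) + sqrt(14)) - sqrt(13); multiply by (sqrt(11) + sqrt(14)) + sqrt(13), then rationalise the remaining surd.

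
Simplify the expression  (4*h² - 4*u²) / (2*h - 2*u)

2*h + 2*u

4*h² - 4*u² factors as -4*(-h + u)*(h + u).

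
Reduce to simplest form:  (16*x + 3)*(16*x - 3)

256*x^2 - 9

Product of conjugates: (P+Q)(P-Q) = P^2 - Q^2.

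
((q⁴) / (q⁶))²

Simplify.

Inside the bracket: (q^-2)
Raise to the power 2: (q^-4)

q^(-4)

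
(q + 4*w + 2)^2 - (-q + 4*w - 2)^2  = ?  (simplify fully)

16*w*(q + 2)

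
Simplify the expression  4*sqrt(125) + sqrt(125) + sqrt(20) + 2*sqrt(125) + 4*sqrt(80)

4*sqrt(125) = 20*sqrt(5); sqrt(125) = 5*sqrt(5); sqrt(20) = 2*sqrt(5); 2*sqrt(125) = 10*sqrt(5); 4*sqrt(80) = 16*sqrt(5)
Combine: (20 + 5 + 2 + 10 + 16)·sqrt(5) = 53*sqrt(5)

53*sqrt(5)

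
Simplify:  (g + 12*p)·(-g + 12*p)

Difference of squares with P = 12*p, Q = g.

-g² + 144*p²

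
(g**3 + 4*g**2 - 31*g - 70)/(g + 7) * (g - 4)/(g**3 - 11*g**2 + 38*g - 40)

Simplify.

(g + 2)/(g - 2)

Factor: g**3 + 4*g**2 - 31*g - 70 = (g + 2)*(g + 7)*(g - 5);  g**3 - 11*g**2 + 38*g - 40 = (g - 2)*(g - 4)*(g - 5)
Cancel the common factors (g - 5), (g + 7), (g - 4).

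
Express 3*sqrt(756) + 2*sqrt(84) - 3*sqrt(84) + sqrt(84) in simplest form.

3*sqrt(756) = 18*sqrt(21); 2*sqrt(84) = 4*sqrt(21); 3*sqrt(84) = 6*sqrt(21); sqrt(84) = 2*sqrt(21)
Combine: (18 + 4 - 6 + 2)·sqrt(21) = 18*sqrt(21)

18*sqrt(21)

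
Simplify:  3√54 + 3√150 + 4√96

40*√6

3√54 = 9*√6; 3√150 = 15*√6; 4√96 = 16*√6
Combine: (9 + 15 + 16)·√6 = 40*√6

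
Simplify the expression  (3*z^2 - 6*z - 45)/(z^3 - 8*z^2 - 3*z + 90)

3/(z - 6)

Factor: 3*z^2 - 6*z - 45 = 3*(z - 5)*(z + 3);  z^3 - 8*z^2 - 3*z + 90 = (z - 5)*(z + 3)*(z - 6)
Cancel the common factors (z - 5), (z + 3).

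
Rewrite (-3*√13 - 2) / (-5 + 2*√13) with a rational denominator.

Multiply numerator and denominator by -2*√13 - 5.
Denominator becomes -27; numerator becomes 19*√13 + 88.

(-88 - 19*√13)/27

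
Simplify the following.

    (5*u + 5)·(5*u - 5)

Product of conjugates: (P+Q)(P-Q) = P^2 - Q^2.

25*u² - 25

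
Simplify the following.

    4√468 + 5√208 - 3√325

29*√13

4√468 = 24*√13; 5√208 = 20*√13; 3√325 = 15*√13
Combine: (24 + 20 - 15)·√13 = 29*√13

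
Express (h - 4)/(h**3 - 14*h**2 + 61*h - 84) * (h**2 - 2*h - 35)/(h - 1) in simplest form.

(h + 5)/(h**2 - 4*h + 3)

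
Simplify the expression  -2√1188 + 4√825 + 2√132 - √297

2√1188 = 12*√33; 4√825 = 20*√33; 2√132 = 4*√33; √297 = 3*√33
Combine: (-12 + 20 + 4 - 3)·√33 = 9*√33

9*√33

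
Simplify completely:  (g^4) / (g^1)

g^3

Quotient: g^3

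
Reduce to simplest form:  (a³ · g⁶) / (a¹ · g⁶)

a²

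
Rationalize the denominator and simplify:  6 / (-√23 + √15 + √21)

(-78*√23 + 102*√21 + 174*√15 + 36*√805)/1091

Group as (√15 + √21) - √23; multiply by (√15 + √21) + √23, then rationalise the remaining surd.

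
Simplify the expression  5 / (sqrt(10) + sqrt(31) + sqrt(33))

(-5*sqrt(10230) + 20*sqrt(33) + 30*sqrt(31) + 135*sqrt(10))/588

Group as (sqrt(10) + sqrt(31)) + sqrt(33); multiply by (sqrt(10) + sqrt(31)) - sqrt(33), then rationalise the remaining surd.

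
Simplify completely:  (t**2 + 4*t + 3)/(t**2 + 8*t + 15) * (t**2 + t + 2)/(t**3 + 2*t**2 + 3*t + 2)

1/(t + 5)

Factor: t**2 + 4*t + 3 = (t + 3)*(t + 1);  t**2 + 8*t + 15 = (t + 3)*(t + 5);  t**3 + 2*t**2 + 3*t + 2 = (t**2 + t + 2)*(t + 1)
Cancel the common factors (t**2 + t + 2), (t + 1), (t + 3).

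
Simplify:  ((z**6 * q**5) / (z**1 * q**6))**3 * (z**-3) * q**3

Inside the bracket: z**5 * (q**-1)
Raise to the power 3: z**15 * (q**-3)
Multiply by (z**-3) * q**3: add exponents.

z**12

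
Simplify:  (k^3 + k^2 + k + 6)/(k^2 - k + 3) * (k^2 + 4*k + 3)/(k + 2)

k^2 + 4*k + 3

Factor: k^3 + k^2 + k + 6 = (k^2 - k + 3)*(k + 2);  k^2 + 4*k + 3 = (k + 1)*(k + 3)
Cancel the common factors (k^2 - k + 3), (k + 2).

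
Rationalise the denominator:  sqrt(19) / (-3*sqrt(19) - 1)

(-57 + sqrt(19))/170

Multiply numerator and denominator by -1 + 3*sqrt(19).
Denominator becomes -170; numerator becomes -sqrt(19) + 57.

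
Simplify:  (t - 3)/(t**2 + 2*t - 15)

1/(t + 5)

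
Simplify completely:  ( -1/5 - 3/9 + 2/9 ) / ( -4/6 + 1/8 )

112/195

Numerator: -1/5 - 3/9 + 2/9 = -14/45
Denominator: -4/6 + 1/8 = -13/24
Divide: (-14/45) · (-24/13) = 112/195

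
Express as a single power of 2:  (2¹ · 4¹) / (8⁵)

2^(-12)

2¹ = 2^1; 4¹ = 2^2; 8⁵ = 2^15
Combine exponents: 2^(-12)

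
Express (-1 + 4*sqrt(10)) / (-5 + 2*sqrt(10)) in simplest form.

(6*sqrt(10) + 25)/5

Multiply numerator and denominator by -2*sqrt(10) - 5.
Denominator becomes -15; numerator becomes -75 - 18*sqrt(10).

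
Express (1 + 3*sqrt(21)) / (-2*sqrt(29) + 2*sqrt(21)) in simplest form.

(-3*sqrt(609) - 63 - sqrt(29) - sqrt(21))/16

Multiply numerator and denominator by 2*sqrt(21) + 2*sqrt(29).
Denominator becomes -32; numerator becomes 2*sqrt(21) + 2*sqrt(29) + 126 + 6*sqrt(609).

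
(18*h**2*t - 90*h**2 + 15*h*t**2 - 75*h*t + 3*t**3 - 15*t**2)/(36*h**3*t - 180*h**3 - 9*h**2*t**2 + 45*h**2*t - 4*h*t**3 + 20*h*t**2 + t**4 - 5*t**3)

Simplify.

(6*h + 3*t)/(12*h**2 - 7*h*t + t**2)

Factor: 18*h**2*t - 90*h**2 + 15*h*t**2 - 75*h*t + 3*t**3 - 15*t**2 = 3*(3*h + t)*(2*h + t)*(t - 5);  36*h**3*t - 180*h**3 - 9*h**2*t**2 + 45*h**2*t - 4*h*t**3 + 20*h*t**2 + t**4 - 5*t**3 = (3*h + t)*(-4*h + t)*(-3*h + t)*(t - 5)
Cancel the common factors (3*h + t), (t - 5).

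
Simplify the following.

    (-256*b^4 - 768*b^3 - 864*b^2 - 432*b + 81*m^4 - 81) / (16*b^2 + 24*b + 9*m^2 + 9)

-16*b^2 - 24*b + 9*m^2 - 9

Factor (3*m)^4 - (4*b + 3)^4 and cancel (9*m^2 + (4*b + 3)^2).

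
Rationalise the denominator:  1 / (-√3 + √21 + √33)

(-17*√3 - 3*√33 + 5*√21 + 2*√231)/57

Group as (√21 + √33) - √3; multiply by (√21 + √33) + √3, then rationalise the remaining surd.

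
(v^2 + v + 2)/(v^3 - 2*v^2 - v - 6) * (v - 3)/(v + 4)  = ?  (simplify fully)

Factor: v^3 - 2*v^2 - v - 6 = (v^2 + v + 2)*(v - 3)
Cancel the common factors (v^2 + v + 2), (v - 3).

1/(v + 4)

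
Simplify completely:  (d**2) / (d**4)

Quotient: (d**-2)

d**(-2)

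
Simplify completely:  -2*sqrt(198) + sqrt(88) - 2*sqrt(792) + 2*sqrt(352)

2*sqrt(198) = 6*sqrt(22); sqrt(88) = 2*sqrt(22); 2*sqrt(792) = 12*sqrt(22); 2*sqrt(352) = 8*sqrt(22)
Combine: (-6 + 2 - 12 + 8)·sqrt(22) = -8*sqrt(22)

-8*sqrt(22)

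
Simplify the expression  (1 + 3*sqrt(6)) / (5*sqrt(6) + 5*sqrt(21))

(-18 - sqrt(6) + sqrt(21) + 9*sqrt(14))/75

Multiply numerator and denominator by -5*sqrt(21) + 5*sqrt(6).
Denominator becomes -375; numerator becomes -45*sqrt(14) - 5*sqrt(21) + 5*sqrt(6) + 90.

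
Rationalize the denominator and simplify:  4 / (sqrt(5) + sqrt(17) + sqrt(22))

(-2*sqrt(1870) + 10*sqrt(17) + 34*sqrt(5))/85

Group as (sqrt(5) + sqrt(22)) + sqrt(17); multiply by (sqrt(5) + sqrt(22)) - sqrt(17), then rationalise the remaining surd.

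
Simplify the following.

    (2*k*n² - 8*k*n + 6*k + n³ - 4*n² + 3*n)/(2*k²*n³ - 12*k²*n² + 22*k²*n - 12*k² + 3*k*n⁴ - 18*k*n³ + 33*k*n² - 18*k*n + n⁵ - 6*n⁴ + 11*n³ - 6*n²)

1/(k*n - 2*k + n² - 2*n)

Factor: 2*k*n² - 8*k*n + 6*k + n³ - 4*n² + 3*n = (2*k + n)·(n - 3)·(n - 1);  2*k²*n³ - 12*k²*n² + 22*k²*n - 12*k² + 3*k*n⁴ - 18*k*n³ + 33*k*n² - 18*k*n + n⁵ - 6*n⁴ + 11*n³ - 6*n² = (2*k + n)·(n - 2)·(k + n)·(n - 3)·(n - 1)
Cancel the common factors (2*k + n), (n - 3), (n - 1).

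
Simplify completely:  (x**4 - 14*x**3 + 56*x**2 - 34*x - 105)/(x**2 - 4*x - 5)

x**2 - 10*x + 21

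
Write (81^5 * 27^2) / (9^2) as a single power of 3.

3^22

81^5 = 3^20; 27^2 = 3^6; 9^2 = 3^4
Combine exponents: 3^22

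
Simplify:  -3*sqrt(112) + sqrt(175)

-7*sqrt(7)

3*sqrt(112) = 12*sqrt(7); sqrt(175) = 5*sqrt(7)
Combine: (-12 + 5)·sqrt(7) = -7*sqrt(7)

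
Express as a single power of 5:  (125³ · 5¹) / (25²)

5^6

125³ = 5^9; 5¹ = 5^1; 25² = 5^4
Combine exponents: 5^6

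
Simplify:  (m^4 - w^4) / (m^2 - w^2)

m^2 + w^2

m^4 - w^4 factors as -(-m + w)*(m + w)*(m^2 + w^2).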